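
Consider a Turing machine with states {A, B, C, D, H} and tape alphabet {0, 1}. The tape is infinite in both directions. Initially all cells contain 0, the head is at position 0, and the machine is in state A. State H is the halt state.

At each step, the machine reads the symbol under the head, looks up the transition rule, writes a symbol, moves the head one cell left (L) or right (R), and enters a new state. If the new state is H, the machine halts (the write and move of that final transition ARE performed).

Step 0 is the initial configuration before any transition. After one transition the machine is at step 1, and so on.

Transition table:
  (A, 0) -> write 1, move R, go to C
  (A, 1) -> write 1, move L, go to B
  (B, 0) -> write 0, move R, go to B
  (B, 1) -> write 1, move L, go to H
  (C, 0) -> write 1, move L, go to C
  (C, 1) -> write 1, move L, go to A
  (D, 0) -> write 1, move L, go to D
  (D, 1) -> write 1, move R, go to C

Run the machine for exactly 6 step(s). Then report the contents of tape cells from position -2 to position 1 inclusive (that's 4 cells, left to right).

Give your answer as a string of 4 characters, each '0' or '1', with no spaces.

Answer: 0111

Derivation:
Step 1: in state A at pos 0, read 0 -> (A,0)->write 1,move R,goto C. Now: state=C, head=1, tape[-1..2]=0100 (head:   ^)
Step 2: in state C at pos 1, read 0 -> (C,0)->write 1,move L,goto C. Now: state=C, head=0, tape[-1..2]=0110 (head:  ^)
Step 3: in state C at pos 0, read 1 -> (C,1)->write 1,move L,goto A. Now: state=A, head=-1, tape[-2..2]=00110 (head:  ^)
Step 4: in state A at pos -1, read 0 -> (A,0)->write 1,move R,goto C. Now: state=C, head=0, tape[-2..2]=01110 (head:   ^)
Step 5: in state C at pos 0, read 1 -> (C,1)->write 1,move L,goto A. Now: state=A, head=-1, tape[-2..2]=01110 (head:  ^)
Step 6: in state A at pos -1, read 1 -> (A,1)->write 1,move L,goto B. Now: state=B, head=-2, tape[-3..2]=001110 (head:  ^)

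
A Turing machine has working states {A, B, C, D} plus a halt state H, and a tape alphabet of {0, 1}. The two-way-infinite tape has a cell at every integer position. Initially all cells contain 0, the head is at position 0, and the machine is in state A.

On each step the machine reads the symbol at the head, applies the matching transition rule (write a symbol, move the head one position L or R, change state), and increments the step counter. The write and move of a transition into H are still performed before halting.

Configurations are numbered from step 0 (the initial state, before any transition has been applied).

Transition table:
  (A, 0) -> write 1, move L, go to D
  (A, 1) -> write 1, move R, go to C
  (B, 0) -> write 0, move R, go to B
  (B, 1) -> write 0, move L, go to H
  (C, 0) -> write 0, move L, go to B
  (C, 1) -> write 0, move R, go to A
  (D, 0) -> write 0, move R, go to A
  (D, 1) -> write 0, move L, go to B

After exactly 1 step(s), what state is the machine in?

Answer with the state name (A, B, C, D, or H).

Step 1: in state A at pos 0, read 0 -> (A,0)->write 1,move L,goto D. Now: state=D, head=-1, tape[-2..1]=0010 (head:  ^)

Answer: D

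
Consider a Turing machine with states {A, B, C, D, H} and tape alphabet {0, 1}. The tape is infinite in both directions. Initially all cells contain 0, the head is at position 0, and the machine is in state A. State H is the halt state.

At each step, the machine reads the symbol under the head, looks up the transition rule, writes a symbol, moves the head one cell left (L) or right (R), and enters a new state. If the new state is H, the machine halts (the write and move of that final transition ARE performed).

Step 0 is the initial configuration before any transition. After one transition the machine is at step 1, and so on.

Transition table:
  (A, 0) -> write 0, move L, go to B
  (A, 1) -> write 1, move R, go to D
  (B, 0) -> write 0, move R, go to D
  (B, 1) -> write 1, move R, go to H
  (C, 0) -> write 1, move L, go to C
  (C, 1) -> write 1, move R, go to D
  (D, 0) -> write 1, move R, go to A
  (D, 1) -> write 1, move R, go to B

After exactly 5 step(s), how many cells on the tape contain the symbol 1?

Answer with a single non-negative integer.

Step 1: in state A at pos 0, read 0 -> (A,0)->write 0,move L,goto B. Now: state=B, head=-1, tape[-2..1]=0000 (head:  ^)
Step 2: in state B at pos -1, read 0 -> (B,0)->write 0,move R,goto D. Now: state=D, head=0, tape[-2..1]=0000 (head:   ^)
Step 3: in state D at pos 0, read 0 -> (D,0)->write 1,move R,goto A. Now: state=A, head=1, tape[-2..2]=00100 (head:    ^)
Step 4: in state A at pos 1, read 0 -> (A,0)->write 0,move L,goto B. Now: state=B, head=0, tape[-2..2]=00100 (head:   ^)
Step 5: in state B at pos 0, read 1 -> (B,1)->write 1,move R,goto H. Now: state=H, head=1, tape[-2..2]=00100 (head:    ^)
Cells containing 1 after step 5: {0} -> 1 cell(s)

Answer: 1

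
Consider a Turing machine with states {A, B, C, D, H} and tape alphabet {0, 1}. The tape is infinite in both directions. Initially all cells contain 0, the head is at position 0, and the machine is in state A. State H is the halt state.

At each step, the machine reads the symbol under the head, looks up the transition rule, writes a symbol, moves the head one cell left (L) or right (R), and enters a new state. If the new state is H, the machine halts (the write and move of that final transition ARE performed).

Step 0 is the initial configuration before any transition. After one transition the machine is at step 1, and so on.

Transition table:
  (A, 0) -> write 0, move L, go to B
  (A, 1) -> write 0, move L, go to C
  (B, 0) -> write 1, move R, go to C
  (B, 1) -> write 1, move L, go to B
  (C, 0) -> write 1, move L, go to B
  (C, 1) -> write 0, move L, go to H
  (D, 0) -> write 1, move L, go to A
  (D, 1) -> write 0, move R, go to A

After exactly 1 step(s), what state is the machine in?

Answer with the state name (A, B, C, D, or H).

Answer: B

Derivation:
Step 1: in state A at pos 0, read 0 -> (A,0)->write 0,move L,goto B. Now: state=B, head=-1, tape[-2..1]=0000 (head:  ^)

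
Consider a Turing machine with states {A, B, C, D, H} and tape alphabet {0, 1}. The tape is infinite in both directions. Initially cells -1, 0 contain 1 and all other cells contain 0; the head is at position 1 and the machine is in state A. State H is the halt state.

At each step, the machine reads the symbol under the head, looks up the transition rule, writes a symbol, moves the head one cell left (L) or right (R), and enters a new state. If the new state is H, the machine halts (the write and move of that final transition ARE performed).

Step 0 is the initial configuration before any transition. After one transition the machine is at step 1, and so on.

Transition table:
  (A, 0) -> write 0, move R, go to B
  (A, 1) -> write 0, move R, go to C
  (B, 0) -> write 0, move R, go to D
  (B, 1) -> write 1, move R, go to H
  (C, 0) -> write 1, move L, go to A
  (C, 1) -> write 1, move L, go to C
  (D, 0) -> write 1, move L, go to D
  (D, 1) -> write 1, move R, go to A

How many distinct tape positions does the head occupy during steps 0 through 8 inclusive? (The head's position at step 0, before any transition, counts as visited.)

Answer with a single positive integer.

Answer: 4

Derivation:
Step 1: in state A at pos 1, read 0 -> (A,0)->write 0,move R,goto B. Now: state=B, head=2, tape[-2..3]=011000 (head:     ^)
Step 2: in state B at pos 2, read 0 -> (B,0)->write 0,move R,goto D. Now: state=D, head=3, tape[-2..4]=0110000 (head:      ^)
Step 3: in state D at pos 3, read 0 -> (D,0)->write 1,move L,goto D. Now: state=D, head=2, tape[-2..4]=0110010 (head:     ^)
Step 4: in state D at pos 2, read 0 -> (D,0)->write 1,move L,goto D. Now: state=D, head=1, tape[-2..4]=0110110 (head:    ^)
Step 5: in state D at pos 1, read 0 -> (D,0)->write 1,move L,goto D. Now: state=D, head=0, tape[-2..4]=0111110 (head:   ^)
Step 6: in state D at pos 0, read 1 -> (D,1)->write 1,move R,goto A. Now: state=A, head=1, tape[-2..4]=0111110 (head:    ^)
Step 7: in state A at pos 1, read 1 -> (A,1)->write 0,move R,goto C. Now: state=C, head=2, tape[-2..4]=0110110 (head:     ^)
Step 8: in state C at pos 2, read 1 -> (C,1)->write 1,move L,goto C. Now: state=C, head=1, tape[-2..4]=0110110 (head:    ^)
Head positions at steps 0..8: starting at 1, distinct positions visited = {0, 1, 2, 3} -> 4 position(s)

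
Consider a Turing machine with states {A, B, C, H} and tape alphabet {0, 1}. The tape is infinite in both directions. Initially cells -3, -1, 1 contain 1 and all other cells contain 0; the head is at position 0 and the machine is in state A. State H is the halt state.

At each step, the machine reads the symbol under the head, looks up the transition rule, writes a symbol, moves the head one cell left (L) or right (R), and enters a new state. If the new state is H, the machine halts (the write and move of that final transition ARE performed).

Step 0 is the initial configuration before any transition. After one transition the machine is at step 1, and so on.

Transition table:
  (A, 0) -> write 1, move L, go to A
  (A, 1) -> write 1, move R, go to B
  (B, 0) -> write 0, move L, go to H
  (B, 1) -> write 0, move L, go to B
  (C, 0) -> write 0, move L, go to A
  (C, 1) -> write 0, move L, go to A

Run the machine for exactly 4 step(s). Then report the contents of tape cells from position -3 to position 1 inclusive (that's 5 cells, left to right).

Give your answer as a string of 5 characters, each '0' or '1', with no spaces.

Step 1: in state A at pos 0, read 0 -> (A,0)->write 1,move L,goto A. Now: state=A, head=-1, tape[-4..2]=0101110 (head:    ^)
Step 2: in state A at pos -1, read 1 -> (A,1)->write 1,move R,goto B. Now: state=B, head=0, tape[-4..2]=0101110 (head:     ^)
Step 3: in state B at pos 0, read 1 -> (B,1)->write 0,move L,goto B. Now: state=B, head=-1, tape[-4..2]=0101010 (head:    ^)
Step 4: in state B at pos -1, read 1 -> (B,1)->write 0,move L,goto B. Now: state=B, head=-2, tape[-4..2]=0100010 (head:   ^)

Answer: 10001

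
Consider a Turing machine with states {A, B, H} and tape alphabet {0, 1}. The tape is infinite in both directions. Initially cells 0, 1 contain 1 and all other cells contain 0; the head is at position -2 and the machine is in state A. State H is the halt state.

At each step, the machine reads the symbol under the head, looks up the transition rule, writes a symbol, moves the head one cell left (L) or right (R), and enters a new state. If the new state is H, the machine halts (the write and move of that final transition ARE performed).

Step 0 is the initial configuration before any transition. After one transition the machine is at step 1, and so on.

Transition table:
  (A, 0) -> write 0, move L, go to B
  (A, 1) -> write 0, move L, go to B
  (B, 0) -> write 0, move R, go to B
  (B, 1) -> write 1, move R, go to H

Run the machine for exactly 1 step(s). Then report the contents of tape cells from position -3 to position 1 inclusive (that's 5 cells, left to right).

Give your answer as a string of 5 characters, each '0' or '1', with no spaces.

Answer: 00011

Derivation:
Step 1: in state A at pos -2, read 0 -> (A,0)->write 0,move L,goto B. Now: state=B, head=-3, tape[-4..2]=0000110 (head:  ^)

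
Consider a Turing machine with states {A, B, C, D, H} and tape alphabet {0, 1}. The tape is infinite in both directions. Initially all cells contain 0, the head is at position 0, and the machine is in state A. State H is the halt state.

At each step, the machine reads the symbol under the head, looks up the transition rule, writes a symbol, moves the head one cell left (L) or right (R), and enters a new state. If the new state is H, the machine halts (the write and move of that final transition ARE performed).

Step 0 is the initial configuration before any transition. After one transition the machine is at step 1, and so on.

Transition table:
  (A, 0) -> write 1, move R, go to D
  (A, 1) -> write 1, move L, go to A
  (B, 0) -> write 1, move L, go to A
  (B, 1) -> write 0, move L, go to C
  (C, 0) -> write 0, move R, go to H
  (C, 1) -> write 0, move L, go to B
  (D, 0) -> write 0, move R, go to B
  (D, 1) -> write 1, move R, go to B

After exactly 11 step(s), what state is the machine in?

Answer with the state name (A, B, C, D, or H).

Step 1: in state A at pos 0, read 0 -> (A,0)->write 1,move R,goto D. Now: state=D, head=1, tape[-1..2]=0100 (head:   ^)
Step 2: in state D at pos 1, read 0 -> (D,0)->write 0,move R,goto B. Now: state=B, head=2, tape[-1..3]=01000 (head:    ^)
Step 3: in state B at pos 2, read 0 -> (B,0)->write 1,move L,goto A. Now: state=A, head=1, tape[-1..3]=01010 (head:   ^)
Step 4: in state A at pos 1, read 0 -> (A,0)->write 1,move R,goto D. Now: state=D, head=2, tape[-1..3]=01110 (head:    ^)
Step 5: in state D at pos 2, read 1 -> (D,1)->write 1,move R,goto B. Now: state=B, head=3, tape[-1..4]=011100 (head:     ^)
Step 6: in state B at pos 3, read 0 -> (B,0)->write 1,move L,goto A. Now: state=A, head=2, tape[-1..4]=011110 (head:    ^)
Step 7: in state A at pos 2, read 1 -> (A,1)->write 1,move L,goto A. Now: state=A, head=1, tape[-1..4]=011110 (head:   ^)
Step 8: in state A at pos 1, read 1 -> (A,1)->write 1,move L,goto A. Now: state=A, head=0, tape[-1..4]=011110 (head:  ^)
Step 9: in state A at pos 0, read 1 -> (A,1)->write 1,move L,goto A. Now: state=A, head=-1, tape[-2..4]=0011110 (head:  ^)
Step 10: in state A at pos -1, read 0 -> (A,0)->write 1,move R,goto D. Now: state=D, head=0, tape[-2..4]=0111110 (head:   ^)
Step 11: in state D at pos 0, read 1 -> (D,1)->write 1,move R,goto B. Now: state=B, head=1, tape[-2..4]=0111110 (head:    ^)

Answer: B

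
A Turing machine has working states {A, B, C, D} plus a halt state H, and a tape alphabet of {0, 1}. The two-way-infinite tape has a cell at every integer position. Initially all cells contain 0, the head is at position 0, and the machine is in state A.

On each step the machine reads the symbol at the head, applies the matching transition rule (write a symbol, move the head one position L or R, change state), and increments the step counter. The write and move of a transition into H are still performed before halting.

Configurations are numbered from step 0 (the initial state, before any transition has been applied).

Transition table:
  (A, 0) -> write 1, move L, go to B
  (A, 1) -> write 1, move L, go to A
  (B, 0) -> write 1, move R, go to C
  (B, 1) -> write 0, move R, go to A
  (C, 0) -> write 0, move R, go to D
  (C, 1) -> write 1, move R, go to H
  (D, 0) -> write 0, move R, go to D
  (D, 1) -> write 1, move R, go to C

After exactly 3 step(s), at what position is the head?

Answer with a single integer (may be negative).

Answer: 1

Derivation:
Step 1: in state A at pos 0, read 0 -> (A,0)->write 1,move L,goto B. Now: state=B, head=-1, tape[-2..1]=0010 (head:  ^)
Step 2: in state B at pos -1, read 0 -> (B,0)->write 1,move R,goto C. Now: state=C, head=0, tape[-2..1]=0110 (head:   ^)
Step 3: in state C at pos 0, read 1 -> (C,1)->write 1,move R,goto H. Now: state=H, head=1, tape[-2..2]=01100 (head:    ^)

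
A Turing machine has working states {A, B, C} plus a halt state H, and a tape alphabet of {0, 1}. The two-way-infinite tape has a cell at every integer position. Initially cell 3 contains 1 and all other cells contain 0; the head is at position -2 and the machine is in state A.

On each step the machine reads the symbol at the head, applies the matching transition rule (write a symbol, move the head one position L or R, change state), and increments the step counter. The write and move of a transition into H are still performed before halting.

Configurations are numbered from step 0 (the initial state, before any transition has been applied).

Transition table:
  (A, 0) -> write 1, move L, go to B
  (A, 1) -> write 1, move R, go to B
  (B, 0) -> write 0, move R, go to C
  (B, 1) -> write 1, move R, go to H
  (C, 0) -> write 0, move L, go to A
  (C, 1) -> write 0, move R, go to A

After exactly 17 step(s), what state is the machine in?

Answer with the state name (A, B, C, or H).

Answer: C

Derivation:
Step 1: in state A at pos -2, read 0 -> (A,0)->write 1,move L,goto B. Now: state=B, head=-3, tape[-4..4]=001000010 (head:  ^)
Step 2: in state B at pos -3, read 0 -> (B,0)->write 0,move R,goto C. Now: state=C, head=-2, tape[-4..4]=001000010 (head:   ^)
Step 3: in state C at pos -2, read 1 -> (C,1)->write 0,move R,goto A. Now: state=A, head=-1, tape[-4..4]=000000010 (head:    ^)
Step 4: in state A at pos -1, read 0 -> (A,0)->write 1,move L,goto B. Now: state=B, head=-2, tape[-4..4]=000100010 (head:   ^)
Step 5: in state B at pos -2, read 0 -> (B,0)->write 0,move R,goto C. Now: state=C, head=-1, tape[-4..4]=000100010 (head:    ^)
Step 6: in state C at pos -1, read 1 -> (C,1)->write 0,move R,goto A. Now: state=A, head=0, tape[-4..4]=000000010 (head:     ^)
Step 7: in state A at pos 0, read 0 -> (A,0)->write 1,move L,goto B. Now: state=B, head=-1, tape[-4..4]=000010010 (head:    ^)
Step 8: in state B at pos -1, read 0 -> (B,0)->write 0,move R,goto C. Now: state=C, head=0, tape[-4..4]=000010010 (head:     ^)
Step 9: in state C at pos 0, read 1 -> (C,1)->write 0,move R,goto A. Now: state=A, head=1, tape[-4..4]=000000010 (head:      ^)
Step 10: in state A at pos 1, read 0 -> (A,0)->write 1,move L,goto B. Now: state=B, head=0, tape[-4..4]=000001010 (head:     ^)
Step 11: in state B at pos 0, read 0 -> (B,0)->write 0,move R,goto C. Now: state=C, head=1, tape[-4..4]=000001010 (head:      ^)
Step 12: in state C at pos 1, read 1 -> (C,1)->write 0,move R,goto A. Now: state=A, head=2, tape[-4..4]=000000010 (head:       ^)
Step 13: in state A at pos 2, read 0 -> (A,0)->write 1,move L,goto B. Now: state=B, head=1, tape[-4..4]=000000110 (head:      ^)
Step 14: in state B at pos 1, read 0 -> (B,0)->write 0,move R,goto C. Now: state=C, head=2, tape[-4..4]=000000110 (head:       ^)
Step 15: in state C at pos 2, read 1 -> (C,1)->write 0,move R,goto A. Now: state=A, head=3, tape[-4..4]=000000010 (head:        ^)
Step 16: in state A at pos 3, read 1 -> (A,1)->write 1,move R,goto B. Now: state=B, head=4, tape[-4..5]=0000000100 (head:         ^)
Step 17: in state B at pos 4, read 0 -> (B,0)->write 0,move R,goto C. Now: state=C, head=5, tape[-4..6]=00000001000 (head:          ^)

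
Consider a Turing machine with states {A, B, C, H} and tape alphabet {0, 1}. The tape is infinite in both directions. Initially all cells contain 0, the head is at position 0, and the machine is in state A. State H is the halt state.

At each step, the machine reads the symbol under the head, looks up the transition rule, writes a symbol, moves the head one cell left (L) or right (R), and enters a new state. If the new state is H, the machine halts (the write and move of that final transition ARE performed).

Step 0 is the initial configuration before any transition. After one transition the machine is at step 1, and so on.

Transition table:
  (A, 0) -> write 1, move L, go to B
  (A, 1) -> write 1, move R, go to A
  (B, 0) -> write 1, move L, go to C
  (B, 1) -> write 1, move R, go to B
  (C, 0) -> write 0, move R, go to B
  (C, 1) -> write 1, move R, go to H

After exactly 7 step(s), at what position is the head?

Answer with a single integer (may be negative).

Answer: 1

Derivation:
Step 1: in state A at pos 0, read 0 -> (A,0)->write 1,move L,goto B. Now: state=B, head=-1, tape[-2..1]=0010 (head:  ^)
Step 2: in state B at pos -1, read 0 -> (B,0)->write 1,move L,goto C. Now: state=C, head=-2, tape[-3..1]=00110 (head:  ^)
Step 3: in state C at pos -2, read 0 -> (C,0)->write 0,move R,goto B. Now: state=B, head=-1, tape[-3..1]=00110 (head:   ^)
Step 4: in state B at pos -1, read 1 -> (B,1)->write 1,move R,goto B. Now: state=B, head=0, tape[-3..1]=00110 (head:    ^)
Step 5: in state B at pos 0, read 1 -> (B,1)->write 1,move R,goto B. Now: state=B, head=1, tape[-3..2]=001100 (head:     ^)
Step 6: in state B at pos 1, read 0 -> (B,0)->write 1,move L,goto C. Now: state=C, head=0, tape[-3..2]=001110 (head:    ^)
Step 7: in state C at pos 0, read 1 -> (C,1)->write 1,move R,goto H. Now: state=H, head=1, tape[-3..2]=001110 (head:     ^)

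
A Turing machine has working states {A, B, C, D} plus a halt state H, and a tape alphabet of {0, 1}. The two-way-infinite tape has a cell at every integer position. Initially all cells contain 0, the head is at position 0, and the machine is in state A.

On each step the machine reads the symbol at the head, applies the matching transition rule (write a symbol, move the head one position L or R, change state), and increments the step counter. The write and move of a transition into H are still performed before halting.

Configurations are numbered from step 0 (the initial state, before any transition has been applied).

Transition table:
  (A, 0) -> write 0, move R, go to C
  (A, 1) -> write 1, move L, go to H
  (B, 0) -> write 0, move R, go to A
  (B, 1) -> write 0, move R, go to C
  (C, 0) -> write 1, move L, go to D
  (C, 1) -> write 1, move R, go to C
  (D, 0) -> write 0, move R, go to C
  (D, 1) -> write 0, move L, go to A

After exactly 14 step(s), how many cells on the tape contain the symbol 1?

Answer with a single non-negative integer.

Step 1: in state A at pos 0, read 0 -> (A,0)->write 0,move R,goto C. Now: state=C, head=1, tape[-1..2]=0000 (head:   ^)
Step 2: in state C at pos 1, read 0 -> (C,0)->write 1,move L,goto D. Now: state=D, head=0, tape[-1..2]=0010 (head:  ^)
Step 3: in state D at pos 0, read 0 -> (D,0)->write 0,move R,goto C. Now: state=C, head=1, tape[-1..2]=0010 (head:   ^)
Step 4: in state C at pos 1, read 1 -> (C,1)->write 1,move R,goto C. Now: state=C, head=2, tape[-1..3]=00100 (head:    ^)
Step 5: in state C at pos 2, read 0 -> (C,0)->write 1,move L,goto D. Now: state=D, head=1, tape[-1..3]=00110 (head:   ^)
Step 6: in state D at pos 1, read 1 -> (D,1)->write 0,move L,goto A. Now: state=A, head=0, tape[-1..3]=00010 (head:  ^)
Step 7: in state A at pos 0, read 0 -> (A,0)->write 0,move R,goto C. Now: state=C, head=1, tape[-1..3]=00010 (head:   ^)
Step 8: in state C at pos 1, read 0 -> (C,0)->write 1,move L,goto D. Now: state=D, head=0, tape[-1..3]=00110 (head:  ^)
Step 9: in state D at pos 0, read 0 -> (D,0)->write 0,move R,goto C. Now: state=C, head=1, tape[-1..3]=00110 (head:   ^)
Step 10: in state C at pos 1, read 1 -> (C,1)->write 1,move R,goto C. Now: state=C, head=2, tape[-1..3]=00110 (head:    ^)
Step 11: in state C at pos 2, read 1 -> (C,1)->write 1,move R,goto C. Now: state=C, head=3, tape[-1..4]=001100 (head:     ^)
Step 12: in state C at pos 3, read 0 -> (C,0)->write 1,move L,goto D. Now: state=D, head=2, tape[-1..4]=001110 (head:    ^)
Step 13: in state D at pos 2, read 1 -> (D,1)->write 0,move L,goto A. Now: state=A, head=1, tape[-1..4]=001010 (head:   ^)
Step 14: in state A at pos 1, read 1 -> (A,1)->write 1,move L,goto H. Now: state=H, head=0, tape[-1..4]=001010 (head:  ^)
Cells containing 1 after step 14: {1, 3} -> 2 cell(s)

Answer: 2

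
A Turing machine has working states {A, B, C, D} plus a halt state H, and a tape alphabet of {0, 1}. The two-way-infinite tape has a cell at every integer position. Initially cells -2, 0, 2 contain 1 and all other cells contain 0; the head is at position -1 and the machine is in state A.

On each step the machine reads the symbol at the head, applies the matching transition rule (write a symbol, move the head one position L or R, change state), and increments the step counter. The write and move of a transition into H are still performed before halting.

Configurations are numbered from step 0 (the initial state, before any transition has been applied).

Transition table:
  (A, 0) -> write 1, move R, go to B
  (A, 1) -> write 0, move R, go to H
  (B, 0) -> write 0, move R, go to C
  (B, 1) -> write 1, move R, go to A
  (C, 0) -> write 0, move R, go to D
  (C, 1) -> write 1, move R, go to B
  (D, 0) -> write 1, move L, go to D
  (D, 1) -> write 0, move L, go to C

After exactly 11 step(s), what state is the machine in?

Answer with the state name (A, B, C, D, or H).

Step 1: in state A at pos -1, read 0 -> (A,0)->write 1,move R,goto B. Now: state=B, head=0, tape[-3..3]=0111010 (head:    ^)
Step 2: in state B at pos 0, read 1 -> (B,1)->write 1,move R,goto A. Now: state=A, head=1, tape[-3..3]=0111010 (head:     ^)
Step 3: in state A at pos 1, read 0 -> (A,0)->write 1,move R,goto B. Now: state=B, head=2, tape[-3..3]=0111110 (head:      ^)
Step 4: in state B at pos 2, read 1 -> (B,1)->write 1,move R,goto A. Now: state=A, head=3, tape[-3..4]=01111100 (head:       ^)
Step 5: in state A at pos 3, read 0 -> (A,0)->write 1,move R,goto B. Now: state=B, head=4, tape[-3..5]=011111100 (head:        ^)
Step 6: in state B at pos 4, read 0 -> (B,0)->write 0,move R,goto C. Now: state=C, head=5, tape[-3..6]=0111111000 (head:         ^)
Step 7: in state C at pos 5, read 0 -> (C,0)->write 0,move R,goto D. Now: state=D, head=6, tape[-3..7]=01111110000 (head:          ^)
Step 8: in state D at pos 6, read 0 -> (D,0)->write 1,move L,goto D. Now: state=D, head=5, tape[-3..7]=01111110010 (head:         ^)
Step 9: in state D at pos 5, read 0 -> (D,0)->write 1,move L,goto D. Now: state=D, head=4, tape[-3..7]=01111110110 (head:        ^)
Step 10: in state D at pos 4, read 0 -> (D,0)->write 1,move L,goto D. Now: state=D, head=3, tape[-3..7]=01111111110 (head:       ^)
Step 11: in state D at pos 3, read 1 -> (D,1)->write 0,move L,goto C. Now: state=C, head=2, tape[-3..7]=01111101110 (head:      ^)

Answer: C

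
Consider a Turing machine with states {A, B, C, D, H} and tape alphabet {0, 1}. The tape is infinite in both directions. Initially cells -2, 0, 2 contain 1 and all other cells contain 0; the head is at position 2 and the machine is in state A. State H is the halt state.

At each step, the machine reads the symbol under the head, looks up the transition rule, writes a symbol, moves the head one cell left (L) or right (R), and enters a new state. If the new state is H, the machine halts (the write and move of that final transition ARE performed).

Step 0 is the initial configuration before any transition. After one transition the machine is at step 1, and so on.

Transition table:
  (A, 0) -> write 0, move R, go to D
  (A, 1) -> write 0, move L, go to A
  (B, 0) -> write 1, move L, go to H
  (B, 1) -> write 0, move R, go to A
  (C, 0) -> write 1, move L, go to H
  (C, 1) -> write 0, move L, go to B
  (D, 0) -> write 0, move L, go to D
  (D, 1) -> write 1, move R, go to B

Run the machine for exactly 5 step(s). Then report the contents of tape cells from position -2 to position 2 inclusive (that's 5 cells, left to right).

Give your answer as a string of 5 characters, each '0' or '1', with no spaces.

Answer: 10100

Derivation:
Step 1: in state A at pos 2, read 1 -> (A,1)->write 0,move L,goto A. Now: state=A, head=1, tape[-3..3]=0101000 (head:     ^)
Step 2: in state A at pos 1, read 0 -> (A,0)->write 0,move R,goto D. Now: state=D, head=2, tape[-3..3]=0101000 (head:      ^)
Step 3: in state D at pos 2, read 0 -> (D,0)->write 0,move L,goto D. Now: state=D, head=1, tape[-3..3]=0101000 (head:     ^)
Step 4: in state D at pos 1, read 0 -> (D,0)->write 0,move L,goto D. Now: state=D, head=0, tape[-3..3]=0101000 (head:    ^)
Step 5: in state D at pos 0, read 1 -> (D,1)->write 1,move R,goto B. Now: state=B, head=1, tape[-3..3]=0101000 (head:     ^)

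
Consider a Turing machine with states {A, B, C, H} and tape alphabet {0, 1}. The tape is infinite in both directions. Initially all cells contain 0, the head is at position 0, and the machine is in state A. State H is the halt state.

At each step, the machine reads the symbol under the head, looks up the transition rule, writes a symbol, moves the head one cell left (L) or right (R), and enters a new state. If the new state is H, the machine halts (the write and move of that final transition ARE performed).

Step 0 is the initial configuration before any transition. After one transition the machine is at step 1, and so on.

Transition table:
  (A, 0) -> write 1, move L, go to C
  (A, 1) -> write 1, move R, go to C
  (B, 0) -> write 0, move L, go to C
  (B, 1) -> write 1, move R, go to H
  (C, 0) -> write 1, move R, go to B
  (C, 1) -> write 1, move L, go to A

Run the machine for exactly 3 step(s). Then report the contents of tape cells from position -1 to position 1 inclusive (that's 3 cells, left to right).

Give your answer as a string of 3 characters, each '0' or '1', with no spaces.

Step 1: in state A at pos 0, read 0 -> (A,0)->write 1,move L,goto C. Now: state=C, head=-1, tape[-2..1]=0010 (head:  ^)
Step 2: in state C at pos -1, read 0 -> (C,0)->write 1,move R,goto B. Now: state=B, head=0, tape[-2..1]=0110 (head:   ^)
Step 3: in state B at pos 0, read 1 -> (B,1)->write 1,move R,goto H. Now: state=H, head=1, tape[-2..2]=01100 (head:    ^)

Answer: 110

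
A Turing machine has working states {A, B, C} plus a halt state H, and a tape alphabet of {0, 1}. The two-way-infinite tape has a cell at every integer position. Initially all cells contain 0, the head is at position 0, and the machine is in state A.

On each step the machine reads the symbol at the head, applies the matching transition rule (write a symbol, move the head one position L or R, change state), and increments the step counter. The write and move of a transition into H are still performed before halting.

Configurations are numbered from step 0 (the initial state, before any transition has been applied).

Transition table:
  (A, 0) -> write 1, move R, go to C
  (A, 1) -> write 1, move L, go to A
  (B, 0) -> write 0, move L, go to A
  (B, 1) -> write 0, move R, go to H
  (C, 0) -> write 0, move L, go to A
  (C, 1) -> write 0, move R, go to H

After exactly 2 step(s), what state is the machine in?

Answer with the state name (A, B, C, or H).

Answer: A

Derivation:
Step 1: in state A at pos 0, read 0 -> (A,0)->write 1,move R,goto C. Now: state=C, head=1, tape[-1..2]=0100 (head:   ^)
Step 2: in state C at pos 1, read 0 -> (C,0)->write 0,move L,goto A. Now: state=A, head=0, tape[-1..2]=0100 (head:  ^)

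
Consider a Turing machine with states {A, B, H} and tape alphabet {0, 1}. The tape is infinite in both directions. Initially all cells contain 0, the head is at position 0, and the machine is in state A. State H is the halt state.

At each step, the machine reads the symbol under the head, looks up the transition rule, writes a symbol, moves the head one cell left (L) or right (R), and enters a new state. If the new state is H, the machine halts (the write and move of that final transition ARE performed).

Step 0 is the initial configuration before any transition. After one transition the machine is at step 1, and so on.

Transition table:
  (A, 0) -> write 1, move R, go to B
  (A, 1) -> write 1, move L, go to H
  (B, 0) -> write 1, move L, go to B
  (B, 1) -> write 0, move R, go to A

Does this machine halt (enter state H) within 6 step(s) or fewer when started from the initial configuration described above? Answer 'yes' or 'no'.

Answer: yes

Derivation:
Step 1: in state A at pos 0, read 0 -> (A,0)->write 1,move R,goto B. Now: state=B, head=1, tape[-1..2]=0100 (head:   ^)
Step 2: in state B at pos 1, read 0 -> (B,0)->write 1,move L,goto B. Now: state=B, head=0, tape[-1..2]=0110 (head:  ^)
Step 3: in state B at pos 0, read 1 -> (B,1)->write 0,move R,goto A. Now: state=A, head=1, tape[-1..2]=0010 (head:   ^)
Step 4: in state A at pos 1, read 1 -> (A,1)->write 1,move L,goto H. Now: state=H, head=0, tape[-1..2]=0010 (head:  ^)
State H reached at step 4; 4 <= 6 -> yes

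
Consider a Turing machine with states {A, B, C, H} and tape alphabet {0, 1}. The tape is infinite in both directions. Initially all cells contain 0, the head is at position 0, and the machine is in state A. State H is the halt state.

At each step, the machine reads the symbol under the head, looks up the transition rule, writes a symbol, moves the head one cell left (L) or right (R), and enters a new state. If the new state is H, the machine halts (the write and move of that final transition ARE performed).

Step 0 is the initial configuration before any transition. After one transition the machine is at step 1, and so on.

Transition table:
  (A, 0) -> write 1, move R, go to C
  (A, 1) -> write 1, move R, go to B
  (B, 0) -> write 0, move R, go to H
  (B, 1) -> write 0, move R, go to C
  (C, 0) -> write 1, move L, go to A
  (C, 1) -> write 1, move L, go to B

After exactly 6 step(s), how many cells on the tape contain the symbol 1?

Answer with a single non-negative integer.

Answer: 3

Derivation:
Step 1: in state A at pos 0, read 0 -> (A,0)->write 1,move R,goto C. Now: state=C, head=1, tape[-1..2]=0100 (head:   ^)
Step 2: in state C at pos 1, read 0 -> (C,0)->write 1,move L,goto A. Now: state=A, head=0, tape[-1..2]=0110 (head:  ^)
Step 3: in state A at pos 0, read 1 -> (A,1)->write 1,move R,goto B. Now: state=B, head=1, tape[-1..2]=0110 (head:   ^)
Step 4: in state B at pos 1, read 1 -> (B,1)->write 0,move R,goto C. Now: state=C, head=2, tape[-1..3]=01000 (head:    ^)
Step 5: in state C at pos 2, read 0 -> (C,0)->write 1,move L,goto A. Now: state=A, head=1, tape[-1..3]=01010 (head:   ^)
Step 6: in state A at pos 1, read 0 -> (A,0)->write 1,move R,goto C. Now: state=C, head=2, tape[-1..3]=01110 (head:    ^)
Cells containing 1 after step 6: {0, 1, 2} -> 3 cell(s)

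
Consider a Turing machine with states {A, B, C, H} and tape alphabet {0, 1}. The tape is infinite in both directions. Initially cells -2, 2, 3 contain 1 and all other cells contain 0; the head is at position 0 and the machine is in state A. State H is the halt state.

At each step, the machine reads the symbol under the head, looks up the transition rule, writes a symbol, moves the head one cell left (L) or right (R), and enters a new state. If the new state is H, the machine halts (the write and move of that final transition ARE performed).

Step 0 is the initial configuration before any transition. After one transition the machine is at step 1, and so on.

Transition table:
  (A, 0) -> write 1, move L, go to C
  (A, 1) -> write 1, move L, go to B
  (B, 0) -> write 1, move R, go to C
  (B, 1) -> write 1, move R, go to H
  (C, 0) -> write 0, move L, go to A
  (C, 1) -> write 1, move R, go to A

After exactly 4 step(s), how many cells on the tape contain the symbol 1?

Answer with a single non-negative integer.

Step 1: in state A at pos 0, read 0 -> (A,0)->write 1,move L,goto C. Now: state=C, head=-1, tape[-3..4]=01010110 (head:   ^)
Step 2: in state C at pos -1, read 0 -> (C,0)->write 0,move L,goto A. Now: state=A, head=-2, tape[-3..4]=01010110 (head:  ^)
Step 3: in state A at pos -2, read 1 -> (A,1)->write 1,move L,goto B. Now: state=B, head=-3, tape[-4..4]=001010110 (head:  ^)
Step 4: in state B at pos -3, read 0 -> (B,0)->write 1,move R,goto C. Now: state=C, head=-2, tape[-4..4]=011010110 (head:   ^)
Cells containing 1 after step 4: {-3, -2, 0, 2, 3} -> 5 cell(s)

Answer: 5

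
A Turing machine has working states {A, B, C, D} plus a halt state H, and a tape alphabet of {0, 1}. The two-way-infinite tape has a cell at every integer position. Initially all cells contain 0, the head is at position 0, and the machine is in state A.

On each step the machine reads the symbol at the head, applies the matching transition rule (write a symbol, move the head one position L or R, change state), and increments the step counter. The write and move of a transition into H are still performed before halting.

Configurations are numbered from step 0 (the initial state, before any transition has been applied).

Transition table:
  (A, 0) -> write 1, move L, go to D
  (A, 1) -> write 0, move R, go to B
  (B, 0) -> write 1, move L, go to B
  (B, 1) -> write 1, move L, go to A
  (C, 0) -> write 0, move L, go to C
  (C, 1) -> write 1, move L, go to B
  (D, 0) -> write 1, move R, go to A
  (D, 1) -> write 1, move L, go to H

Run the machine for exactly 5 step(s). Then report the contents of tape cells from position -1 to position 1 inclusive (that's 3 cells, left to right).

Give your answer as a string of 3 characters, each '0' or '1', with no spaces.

Step 1: in state A at pos 0, read 0 -> (A,0)->write 1,move L,goto D. Now: state=D, head=-1, tape[-2..1]=0010 (head:  ^)
Step 2: in state D at pos -1, read 0 -> (D,0)->write 1,move R,goto A. Now: state=A, head=0, tape[-2..1]=0110 (head:   ^)
Step 3: in state A at pos 0, read 1 -> (A,1)->write 0,move R,goto B. Now: state=B, head=1, tape[-2..2]=01000 (head:    ^)
Step 4: in state B at pos 1, read 0 -> (B,0)->write 1,move L,goto B. Now: state=B, head=0, tape[-2..2]=01010 (head:   ^)
Step 5: in state B at pos 0, read 0 -> (B,0)->write 1,move L,goto B. Now: state=B, head=-1, tape[-2..2]=01110 (head:  ^)

Answer: 111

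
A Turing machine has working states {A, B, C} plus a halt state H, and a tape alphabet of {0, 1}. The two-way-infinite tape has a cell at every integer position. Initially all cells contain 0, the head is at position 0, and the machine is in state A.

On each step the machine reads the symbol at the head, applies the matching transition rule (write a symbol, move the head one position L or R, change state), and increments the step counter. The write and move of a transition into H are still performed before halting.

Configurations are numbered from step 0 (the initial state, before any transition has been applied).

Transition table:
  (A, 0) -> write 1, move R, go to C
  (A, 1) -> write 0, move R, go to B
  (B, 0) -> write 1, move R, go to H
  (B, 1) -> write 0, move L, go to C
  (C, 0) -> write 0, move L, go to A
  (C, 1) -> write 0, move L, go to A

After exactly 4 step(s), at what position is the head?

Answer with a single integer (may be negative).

Answer: 2

Derivation:
Step 1: in state A at pos 0, read 0 -> (A,0)->write 1,move R,goto C. Now: state=C, head=1, tape[-1..2]=0100 (head:   ^)
Step 2: in state C at pos 1, read 0 -> (C,0)->write 0,move L,goto A. Now: state=A, head=0, tape[-1..2]=0100 (head:  ^)
Step 3: in state A at pos 0, read 1 -> (A,1)->write 0,move R,goto B. Now: state=B, head=1, tape[-1..2]=0000 (head:   ^)
Step 4: in state B at pos 1, read 0 -> (B,0)->write 1,move R,goto H. Now: state=H, head=2, tape[-1..3]=00100 (head:    ^)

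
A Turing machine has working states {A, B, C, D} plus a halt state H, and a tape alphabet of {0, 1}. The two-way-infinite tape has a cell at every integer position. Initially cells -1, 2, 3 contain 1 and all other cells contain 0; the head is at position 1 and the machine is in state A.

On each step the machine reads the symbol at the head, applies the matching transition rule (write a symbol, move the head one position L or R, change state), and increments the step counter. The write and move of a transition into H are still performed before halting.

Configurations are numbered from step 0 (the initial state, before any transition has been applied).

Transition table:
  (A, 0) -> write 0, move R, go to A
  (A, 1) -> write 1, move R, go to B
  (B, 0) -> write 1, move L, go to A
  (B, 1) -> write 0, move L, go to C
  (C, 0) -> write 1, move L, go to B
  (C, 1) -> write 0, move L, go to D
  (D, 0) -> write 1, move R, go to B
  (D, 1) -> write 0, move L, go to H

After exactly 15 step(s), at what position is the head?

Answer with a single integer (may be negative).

Step 1: in state A at pos 1, read 0 -> (A,0)->write 0,move R,goto A. Now: state=A, head=2, tape[-2..4]=0100110 (head:     ^)
Step 2: in state A at pos 2, read 1 -> (A,1)->write 1,move R,goto B. Now: state=B, head=3, tape[-2..4]=0100110 (head:      ^)
Step 3: in state B at pos 3, read 1 -> (B,1)->write 0,move L,goto C. Now: state=C, head=2, tape[-2..4]=0100100 (head:     ^)
Step 4: in state C at pos 2, read 1 -> (C,1)->write 0,move L,goto D. Now: state=D, head=1, tape[-2..4]=0100000 (head:    ^)
Step 5: in state D at pos 1, read 0 -> (D,0)->write 1,move R,goto B. Now: state=B, head=2, tape[-2..4]=0101000 (head:     ^)
Step 6: in state B at pos 2, read 0 -> (B,0)->write 1,move L,goto A. Now: state=A, head=1, tape[-2..4]=0101100 (head:    ^)
Step 7: in state A at pos 1, read 1 -> (A,1)->write 1,move R,goto B. Now: state=B, head=2, tape[-2..4]=0101100 (head:     ^)
Step 8: in state B at pos 2, read 1 -> (B,1)->write 0,move L,goto C. Now: state=C, head=1, tape[-2..4]=0101000 (head:    ^)
Step 9: in state C at pos 1, read 1 -> (C,1)->write 0,move L,goto D. Now: state=D, head=0, tape[-2..4]=0100000 (head:   ^)
Step 10: in state D at pos 0, read 0 -> (D,0)->write 1,move R,goto B. Now: state=B, head=1, tape[-2..4]=0110000 (head:    ^)
Step 11: in state B at pos 1, read 0 -> (B,0)->write 1,move L,goto A. Now: state=A, head=0, tape[-2..4]=0111000 (head:   ^)
Step 12: in state A at pos 0, read 1 -> (A,1)->write 1,move R,goto B. Now: state=B, head=1, tape[-2..4]=0111000 (head:    ^)
Step 13: in state B at pos 1, read 1 -> (B,1)->write 0,move L,goto C. Now: state=C, head=0, tape[-2..4]=0110000 (head:   ^)
Step 14: in state C at pos 0, read 1 -> (C,1)->write 0,move L,goto D. Now: state=D, head=-1, tape[-2..4]=0100000 (head:  ^)
Step 15: in state D at pos -1, read 1 -> (D,1)->write 0,move L,goto H. Now: state=H, head=-2, tape[-3..4]=00000000 (head:  ^)

Answer: -2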